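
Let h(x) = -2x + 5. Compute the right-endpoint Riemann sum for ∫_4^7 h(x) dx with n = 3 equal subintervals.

Δx = (7 − 4)/3 = 1.
Right endpoints: 5, 6, 7.
h(5) = -5, h(6) = -7, h(7) = -9.
Sum = Δx · [h(5) + h(6) + h(7)].
Sum = -21.

-21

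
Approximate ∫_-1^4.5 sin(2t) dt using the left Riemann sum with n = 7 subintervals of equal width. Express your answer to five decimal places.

Δt = (4.5 − (-1))/7 = 11/14.
Left endpoints: -1, -3/14, 4/7, 19/14, 15/7, 41/14, 26/7.
f(-1) ≈ -0.90930, f(-3/14) ≈ -0.41557, f(4/7) ≈ 0.90982, f(19/14) ≈ 0.41442, f(15/7) ≈ -0.91035, f(41/14) ≈ -0.41327, f(26/7) ≈ 0.91087.
Sum = Δt · [f(-1) + f(-3/14) + f(4/7) + ...].
Sum ≈ -0.32479.

-0.32479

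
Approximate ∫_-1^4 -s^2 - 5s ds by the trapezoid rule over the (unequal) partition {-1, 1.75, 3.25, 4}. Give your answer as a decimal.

Subinterval widths: 2.75, 1.5, 0.75.
f(-1) = 4, f(1.75) = -11.8125, f(3.25) = -26.8125, f(4) = -36.
On each subinterval the trapezoid contributes (Δs_i/2)·[f(s_{i-1}) + f(s_i)].
Sum = -63.265625.

-63.265625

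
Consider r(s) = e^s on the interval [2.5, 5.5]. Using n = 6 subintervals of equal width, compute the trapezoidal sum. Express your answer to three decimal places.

Δs = (5.5 − 2.5)/6 = 0.5.
r(2.5) ≈ 12.182, r(3) ≈ 20.086, r(3.5) ≈ 33.115, r(4) ≈ 54.598, r(4.5) ≈ 90.017, r(5) ≈ 148.413, r(5.5) ≈ 244.692.
T_6 = (Δs/2)·[r(s_0) + 2r(s_1) + ... + 2r(s_{5}) + r(s_6)].
Sum ≈ 237.333.

237.333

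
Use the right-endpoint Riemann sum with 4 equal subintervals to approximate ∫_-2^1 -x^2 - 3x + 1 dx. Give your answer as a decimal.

1.96875

Δx = (1 − (-2))/4 = 0.75.
Right endpoints: -1.25, -0.5, 0.25, 1.
f(-1.25) = 3.1875, f(-0.5) = 2.25, f(0.25) = 0.1875, f(1) = -3.
Sum = Δx · [f(-1.25) + f(-0.5) + f(0.25) + f(1)].
Sum = 1.96875.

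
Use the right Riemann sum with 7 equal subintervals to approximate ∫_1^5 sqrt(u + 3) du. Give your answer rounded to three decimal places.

Δu = (5 − 1)/7 = 4/7.
Right endpoints: 11/7, 15/7, 19/7, 23/7, 27/7, 31/7, 5.
f(11/7) ≈ 2.138, f(15/7) ≈ 2.268, f(19/7) ≈ 2.390, f(23/7) ≈ 2.507, f(27/7) ≈ 2.619, f(31/7) ≈ 2.726, f(5) ≈ 2.828.
Sum = Δu · [f(11/7) + f(15/7) + f(19/7) + ...].
Sum ≈ 9.986.

9.986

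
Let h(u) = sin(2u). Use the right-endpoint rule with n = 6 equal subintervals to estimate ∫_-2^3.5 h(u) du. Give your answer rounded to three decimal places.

Δu = (3.5 − (-2))/6 = 11/12.
Right endpoints: -13/12, -1/6, 0.75, 5/3, 31/12, 3.5.
h(-13/12) ≈ -0.828, h(-1/6) ≈ -0.327, h(0.75) ≈ 0.997, h(5/3) ≈ -0.191, h(31/12) ≈ -0.899, h(3.5) ≈ 0.657.
Sum = Δu · [h(-13/12) + h(-1/6) + h(0.75) + ...].
Sum ≈ -0.540.

-0.540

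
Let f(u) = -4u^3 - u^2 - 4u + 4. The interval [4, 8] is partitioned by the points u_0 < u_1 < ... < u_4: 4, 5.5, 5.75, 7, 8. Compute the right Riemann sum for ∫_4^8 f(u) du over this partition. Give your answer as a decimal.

-5220

Subinterval widths: 1.5, 0.25, 1.25, 1.
Right endpoints: 5.5, 5.75, 7, 8.
f(5.5) = -713.75, f(5.75) = -812.5, f(7) = -1445, f(8) = -2140.
Sum = Σ Δu_i · f(u_i).
Sum = -5220.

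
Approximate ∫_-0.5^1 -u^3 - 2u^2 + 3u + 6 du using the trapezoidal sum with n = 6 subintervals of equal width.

9.09765625

Δu = (1 − (-0.5))/6 = 0.25.
f(-0.5) = 4.125, f(-0.25) = 5.140625, f(0) = 6, f(0.25) = 6.609375, f(0.5) = 6.875, f(0.75) = 6.703125, f(1) = 6.
T_6 = (Δu/2)·[f(u_0) + 2f(u_1) + ... + 2f(u_{5}) + f(u_6)].
Sum = 9.09765625.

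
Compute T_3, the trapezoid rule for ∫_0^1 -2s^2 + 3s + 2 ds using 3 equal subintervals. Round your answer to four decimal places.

2.7963

Δs = (1 − 0)/3 = 1/3.
f(0) = 2, f(1/3) = 25/9, f(2/3) = 28/9, f(1) = 3.
T_3 = (Δs/2)·[f(s_0) + 2f(s_1) + 2f(s_2) + f(s_3)].
Sum ≈ 2.7963.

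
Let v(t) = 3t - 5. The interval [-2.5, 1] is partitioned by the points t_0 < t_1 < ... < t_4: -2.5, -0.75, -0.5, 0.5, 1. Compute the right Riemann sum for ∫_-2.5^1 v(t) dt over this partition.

-18.8125

Subinterval widths: 1.75, 0.25, 1, 0.5.
Right endpoints: -0.75, -0.5, 0.5, 1.
v(-0.75) = -7.25, v(-0.5) = -6.5, v(0.5) = -3.5, v(1) = -2.
Sum = Σ Δt_i · v(t_i).
Sum = -18.8125.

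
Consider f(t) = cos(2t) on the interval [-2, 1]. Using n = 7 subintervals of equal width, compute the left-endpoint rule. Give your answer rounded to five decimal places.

0.02063

Δt = (1 − (-2))/7 = 3/7.
Left endpoints: -2, -11/7, -8/7, -5/7, -2/7, 1/7, 4/7.
f(-2) ≈ -0.65364, f(-11/7) ≈ -1.00000, f(-8/7) ≈ -0.65556, f(-5/7) ≈ 0.14175, f(-2/7) ≈ 0.84113, f(1/7) ≈ 0.95946, f(4/7) ≈ 0.41500.
Sum = Δt · [f(-2) + f(-11/7) + f(-8/7) + ...].
Sum ≈ 0.02063.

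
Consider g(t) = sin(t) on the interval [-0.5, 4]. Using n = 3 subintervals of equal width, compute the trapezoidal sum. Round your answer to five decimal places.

Δt = (4 − (-0.5))/3 = 1.5.
g(-0.5) ≈ -0.47943, g(1) ≈ 0.84147, g(2.5) ≈ 0.59847, g(4) ≈ -0.75680.
T_3 = (Δt/2)·[g(t_0) + 2g(t_1) + 2g(t_2) + g(t_3)].
Sum ≈ 1.23274.

1.23274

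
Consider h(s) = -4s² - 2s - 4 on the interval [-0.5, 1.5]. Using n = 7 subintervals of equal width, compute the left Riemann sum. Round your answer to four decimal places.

-13.0612

Δs = (1.5 − (-0.5))/7 = 2/7.
Left endpoints: -0.5, -3/14, 1/14, 5/14, 9/14, 13/14, 17/14.
h(-0.5) = -4, h(-3/14) = -184/49, h(1/14) = -204/49, h(5/14) = -256/49, h(9/14) = -340/49, h(13/14) = -456/49, h(17/14) = -604/49.
Sum = Δs · [h(-0.5) + h(-3/14) + h(1/14) + ...].
Sum ≈ -13.0612.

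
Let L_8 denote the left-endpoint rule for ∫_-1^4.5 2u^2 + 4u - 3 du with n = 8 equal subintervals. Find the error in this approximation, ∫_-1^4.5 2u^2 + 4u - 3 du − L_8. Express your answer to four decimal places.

Exact integral: ∫_-1^4.5 f(u) du ≈ 83.416667.
L_8 ≈ 63.486328.
Error ≈ 83.416667 − 63.486328 ≈ 19.9303.

19.9303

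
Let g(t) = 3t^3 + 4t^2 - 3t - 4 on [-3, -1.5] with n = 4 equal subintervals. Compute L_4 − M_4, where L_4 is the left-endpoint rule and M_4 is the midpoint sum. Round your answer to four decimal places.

L_4 ≈ -29.282227.
M_4 ≈ -21.042480.
L_4 − M_4 ≈ -8.2397.

-8.2397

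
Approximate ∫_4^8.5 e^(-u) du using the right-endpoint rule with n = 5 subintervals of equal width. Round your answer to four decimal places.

Δu = (8.5 − 4)/5 = 0.9.
Right endpoints: 4.9, 5.8, 6.7, 7.6, 8.5.
f(4.9) ≈ 0.0074, f(5.8) ≈ 0.0030, f(6.7) ≈ 0.0012, f(7.6) ≈ 0.0005, f(8.5) ≈ 0.0002.
Sum = Δu · [f(4.9) + f(5.8) + f(6.7) + f(7.6) + f(8.5)].
Sum ≈ 0.0112.

0.0112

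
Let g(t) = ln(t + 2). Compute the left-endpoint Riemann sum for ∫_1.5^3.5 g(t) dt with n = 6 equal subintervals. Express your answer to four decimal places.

2.9152

Δt = (3.5 − 1.5)/6 = 1/3.
Left endpoints: 1.5, 11/6, 13/6, 2.5, 17/6, 19/6.
g(1.5) ≈ 1.2528, g(11/6) ≈ 1.3437, g(13/6) ≈ 1.4271, g(2.5) ≈ 1.5041, g(17/6) ≈ 1.5755, g(19/6) ≈ 1.6422.
Sum = Δt · [g(1.5) + g(11/6) + g(13/6) + ...].
Sum ≈ 2.9152.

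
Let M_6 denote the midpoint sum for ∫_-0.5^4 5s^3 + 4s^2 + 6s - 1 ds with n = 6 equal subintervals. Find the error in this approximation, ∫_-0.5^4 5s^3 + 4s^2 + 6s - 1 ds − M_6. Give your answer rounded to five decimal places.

Exact integral: ∫_-0.5^4 f(s) ds = 448.171875.
M_6 ≈ 441.7910156.
Error ≈ 448.171875 − 441.7910156 ≈ 6.38086.

6.38086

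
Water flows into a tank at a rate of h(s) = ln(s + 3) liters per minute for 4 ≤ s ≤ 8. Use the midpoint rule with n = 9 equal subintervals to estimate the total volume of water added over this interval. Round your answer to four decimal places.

8.7559

Δs = (8 − 4)/9 = 4/9.
Midpoints: 38/9, 14/3, 46/9, 50/9, 6, 58/9, 62/9, 22/3, 70/9.
h(38/9) ≈ 1.9772, h(14/3) ≈ 2.0369, h(46/9) ≈ 2.0932, h(50/9) ≈ 2.1466, h(6) ≈ 2.1972, h(58/9) ≈ 2.2454, h(62/9) ≈ 2.2914, h(22/3) ≈ 2.3354, h(70/9) ≈ 2.3775.
Sum = Δs · [h(38/9) + h(14/3) + h(46/9) + ...].
Sum ≈ 8.7559.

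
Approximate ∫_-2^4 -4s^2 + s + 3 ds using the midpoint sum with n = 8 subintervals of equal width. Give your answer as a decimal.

-70.875

Δs = (4 − (-2))/8 = 0.75.
Midpoints: -1.625, -0.875, -0.125, 0.625, 1.375, 2.125, 2.875, 3.625.
f(-1.625) = -9.1875, f(-0.875) = -0.9375, f(-0.125) = 2.8125, f(0.625) = 2.0625, f(1.375) = -3.1875, f(2.125) = -12.9375, f(2.875) = -27.1875, f(3.625) = -45.9375.
Sum = Δs · [f(-1.625) + f(-0.875) + f(-0.125) + ...].
Sum = -70.875.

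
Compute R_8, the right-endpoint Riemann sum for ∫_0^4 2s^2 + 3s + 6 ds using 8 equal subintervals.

102

Δs = (4 − 0)/8 = 0.5.
Right endpoints: 0.5, 1, 1.5, 2, 2.5, 3, 3.5, 4.
f(0.5) = 8, f(1) = 11, f(1.5) = 15, f(2) = 20, f(2.5) = 26, f(3) = 33, f(3.5) = 41, f(4) = 50.
Sum = Δs · [f(0.5) + f(1) + f(1.5) + ...].
Sum = 102.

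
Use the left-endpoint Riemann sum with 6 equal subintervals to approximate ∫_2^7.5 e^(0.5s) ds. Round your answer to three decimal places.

Δs = (7.5 − 2)/6 = 11/12.
Left endpoints: 2, 35/12, 23/6, 4.75, 17/3, 79/12.
f(2) ≈ 2.718, f(35/12) ≈ 4.299, f(23/6) ≈ 6.798, f(4.75) ≈ 10.751, f(17/3) ≈ 17.002, f(79/12) ≈ 26.888.
Sum = Δs · [f(2) + f(35/12) + f(23/6) + ...].
Sum ≈ 62.751.

62.751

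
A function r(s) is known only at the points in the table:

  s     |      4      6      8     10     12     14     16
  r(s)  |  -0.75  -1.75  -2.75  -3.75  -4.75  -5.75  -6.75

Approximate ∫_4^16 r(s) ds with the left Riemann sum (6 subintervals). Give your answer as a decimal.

-39

Δs = 2.
Sum = 2·[(-0.75) + (-1.75) + (-2.75) + (-3.75) + (-4.75) + (-5.75)] = -39.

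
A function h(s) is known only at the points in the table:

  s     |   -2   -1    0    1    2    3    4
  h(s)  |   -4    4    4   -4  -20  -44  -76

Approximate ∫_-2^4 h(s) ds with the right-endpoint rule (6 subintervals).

Δs = 1.
Sum = 1·[4 + 4 + (-4) + (-20) + (-44) + (-76)] = -136.

-136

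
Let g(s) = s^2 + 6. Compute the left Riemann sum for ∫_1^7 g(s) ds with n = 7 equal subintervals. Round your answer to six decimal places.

130.163265

Δs = (7 − 1)/7 = 6/7.
Left endpoints: 1, 13/7, 19/7, 25/7, 31/7, 37/7, 43/7.
g(1) = 7, g(13/7) = 463/49, g(19/7) = 655/49, g(25/7) = 919/49, g(31/7) = 1255/49, g(37/7) = 1663/49, g(43/7) = 2143/49.
Sum = Δs · [g(1) + g(13/7) + g(19/7) + ...].
Sum ≈ 130.163265.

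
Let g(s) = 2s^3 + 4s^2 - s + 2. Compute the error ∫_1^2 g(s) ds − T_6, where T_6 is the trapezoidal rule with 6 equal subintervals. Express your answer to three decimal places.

Exact integral: ∫_1^2 g(s) ds ≈ 17.33333.
T_6 ≈ 17.39352.
Error ≈ 17.33333 − 17.39352 ≈ -0.060.

-0.060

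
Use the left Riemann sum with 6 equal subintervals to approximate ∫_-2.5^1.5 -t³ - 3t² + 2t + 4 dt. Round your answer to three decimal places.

0.722

Δt = (1.5 − (-2.5))/6 = 2/3.
Left endpoints: -2.5, -11/6, -7/6, -0.5, 1/6, 5/6.
f(-2.5) = -4.125, f(-11/6) = -775/216, f(-7/6) = -179/216, f(-0.5) = 2.375, f(1/6) = 917/216, f(5/6) = 649/216.
Sum = Δt · [f(-2.5) + f(-11/6) + f(-7/6) + ...].
Sum ≈ 0.722.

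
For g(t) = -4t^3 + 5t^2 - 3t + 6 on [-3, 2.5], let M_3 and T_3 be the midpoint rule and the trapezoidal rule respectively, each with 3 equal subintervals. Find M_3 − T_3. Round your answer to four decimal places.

M_3 ≈ 137.780093.
T_3 ≈ 174.752315.
M_3 − T_3 ≈ -36.9722.

-36.9722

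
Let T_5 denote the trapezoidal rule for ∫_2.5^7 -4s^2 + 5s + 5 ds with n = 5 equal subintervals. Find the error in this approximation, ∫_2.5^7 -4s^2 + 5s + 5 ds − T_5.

Exact integral: ∫_2.5^7 f(s) ds = -307.125.
T_5 = -309.555.
Error = -307.125 − (-309.555) = 2.43.

2.43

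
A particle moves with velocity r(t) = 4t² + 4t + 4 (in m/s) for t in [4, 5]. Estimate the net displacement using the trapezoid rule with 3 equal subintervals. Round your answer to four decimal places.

Δt = (5 − 4)/3 = 1/3.
r(4) = 84, r(13/3) = 868/9, r(14/3) = 988/9, r(5) = 124.
T_3 = (Δt/2)·[r(t_0) + 2r(t_1) + 2r(t_2) + r(t_3)].
Sum ≈ 103.4074.

103.4074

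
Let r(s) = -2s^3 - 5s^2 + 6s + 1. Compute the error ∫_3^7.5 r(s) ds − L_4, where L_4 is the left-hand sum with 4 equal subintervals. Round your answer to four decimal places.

-527.2910

Exact integral: ∫_3^7.5 r(s) ds = -2053.40625.
L_4 ≈ -1526.115234.
Error ≈ -2053.40625 − (-1526.115234) ≈ -527.2910.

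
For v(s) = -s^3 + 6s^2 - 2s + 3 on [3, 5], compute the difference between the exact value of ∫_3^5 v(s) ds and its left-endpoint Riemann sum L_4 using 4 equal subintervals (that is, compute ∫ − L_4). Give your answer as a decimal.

Exact integral: ∫_3^5 v(s) ds = 50.
L_4 = 51.
Error = 50 − 51 = -1.

-1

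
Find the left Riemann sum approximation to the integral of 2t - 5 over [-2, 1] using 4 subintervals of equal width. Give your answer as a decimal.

Δt = (1 − (-2))/4 = 0.75.
Left endpoints: -2, -1.25, -0.5, 0.25.
f(-2) = -9, f(-1.25) = -7.5, f(-0.5) = -6, f(0.25) = -4.5.
Sum = Δt · [f(-2) + f(-1.25) + f(-0.5) + f(0.25)].
Sum = -20.25.

-20.25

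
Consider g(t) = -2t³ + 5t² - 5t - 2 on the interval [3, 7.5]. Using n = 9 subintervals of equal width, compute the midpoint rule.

Δt = (7.5 − 3)/9 = 0.5.
Midpoints: 3.25, 3.75, 4.25, 4.75, 5.25, 5.75, 6.25, 6.75, 7.25.
g(3.25) = -34.09375, g(3.75) = -55.90625, g(4.25) = -86.46875, g(4.75) = -127.28125, g(5.25) = -179.84375, g(5.75) = -245.65625, g(6.25) = -326.21875, g(6.75) = -423.03125, g(7.25) = -537.59375.
Sum = Δt · [g(3.25) + g(3.75) + g(4.25) + ...].
Sum = -1008.046875.

-1008.046875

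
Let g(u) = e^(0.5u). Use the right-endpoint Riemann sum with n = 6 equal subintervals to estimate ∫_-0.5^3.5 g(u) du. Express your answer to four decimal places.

11.7022

Δu = (3.5 − (-0.5))/6 = 2/3.
Right endpoints: 1/6, 5/6, 1.5, 13/6, 17/6, 3.5.
g(1/6) ≈ 1.0869, g(5/6) ≈ 1.5169, g(1.5) ≈ 2.1170, g(13/6) ≈ 2.9545, g(17/6) ≈ 4.1234, g(3.5) ≈ 5.7546.
Sum = Δu · [g(1/6) + g(5/6) + g(1.5) + ...].
Sum ≈ 11.7022.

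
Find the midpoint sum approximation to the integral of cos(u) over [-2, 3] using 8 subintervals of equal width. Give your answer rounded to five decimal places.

Δu = (3 − (-2))/8 = 0.625.
Midpoints: -1.6875, -1.0625, -0.4375, 0.1875, 0.8125, 1.4375, 2.0625, 2.6875.
f(-1.6875) ≈ -0.11644, f(-1.0625) ≈ 0.48669, f(-0.4375) ≈ 0.90581, f(0.1875) ≈ 0.98247, f(0.8125) ≈ 0.68769, f(1.4375) ≈ 0.13290, f(2.0625) ≈ -0.47213, f(2.6875) ≈ -0.89866.
Sum = Δu · [f(-1.6875) + f(-1.0625) + f(-0.4375) + ...].
Sum ≈ 1.06771.

1.06771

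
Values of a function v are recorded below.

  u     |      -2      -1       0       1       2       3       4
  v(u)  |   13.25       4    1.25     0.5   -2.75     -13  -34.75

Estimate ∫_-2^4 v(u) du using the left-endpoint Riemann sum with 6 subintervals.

Δu = 1.
Sum = 1·[13.25 + 4 + 1.25 + 0.5 + (-2.75) + (-13)] = 3.25.

3.25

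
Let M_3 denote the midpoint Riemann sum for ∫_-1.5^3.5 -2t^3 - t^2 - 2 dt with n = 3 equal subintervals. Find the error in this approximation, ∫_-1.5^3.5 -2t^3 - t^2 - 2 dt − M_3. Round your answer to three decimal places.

Exact integral: ∫_-1.5^3.5 f(t) dt ≈ -97.91667.
M_3 ≈ -89.81481.
Error ≈ -97.91667 − (-89.81481) ≈ -8.102.

-8.102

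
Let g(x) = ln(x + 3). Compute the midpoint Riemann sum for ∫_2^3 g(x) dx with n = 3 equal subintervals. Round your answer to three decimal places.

Δx = (3 − 2)/3 = 1/3.
Midpoints: 13/6, 2.5, 17/6.
g(13/6) ≈ 1.642, g(2.5) ≈ 1.705, g(17/6) ≈ 1.764.
Sum = Δx · [g(13/6) + g(2.5) + g(17/6)].
Sum ≈ 1.704.

1.704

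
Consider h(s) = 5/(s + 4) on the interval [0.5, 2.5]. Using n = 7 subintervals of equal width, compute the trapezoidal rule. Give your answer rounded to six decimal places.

1.839498

Δs = (2.5 − 0.5)/7 = 2/7.
h(0.5) = 10/9, h(11/14) = 70/67, h(15/14) = 70/71, h(19/14) = 14/15, h(23/14) = 70/79, h(27/14) = 70/83, h(31/14) = 70/87, h(2.5) = 10/13.
T_7 = (Δs/2)·[h(s_0) + 2h(s_1) + ... + 2h(s_{6}) + h(s_7)].
Sum ≈ 1.839498.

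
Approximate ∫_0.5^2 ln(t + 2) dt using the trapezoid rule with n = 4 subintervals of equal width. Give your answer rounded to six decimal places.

Δt = (2 − 0.5)/4 = 0.375.
f(0.5) ≈ 0.916291, f(0.875) ≈ 1.056053, f(1.25) ≈ 1.178655, f(1.625) ≈ 1.287854, f(2) ≈ 1.386294.
T_4 = (Δt/2)·[f(t_0) + 2f(t_1) + 2f(t_2) + 2f(t_3) + f(t_4)].
Sum ≈ 1.752695.

1.752695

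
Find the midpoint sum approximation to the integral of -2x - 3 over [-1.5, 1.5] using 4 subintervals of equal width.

Δx = (1.5 − (-1.5))/4 = 0.75.
Midpoints: -1.125, -0.375, 0.375, 1.125.
f(-1.125) = -0.75, f(-0.375) = -2.25, f(0.375) = -3.75, f(1.125) = -5.25.
Sum = Δx · [f(-1.125) + f(-0.375) + f(0.375) + f(1.125)].
Sum = -9.

-9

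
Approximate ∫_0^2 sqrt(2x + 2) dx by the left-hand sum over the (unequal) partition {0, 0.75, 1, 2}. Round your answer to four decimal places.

3.5284

Subinterval widths: 0.75, 0.25, 1.
Left endpoints: 0, 0.75, 1.
f(0) ≈ 1.4142, f(0.75) ≈ 1.8708, f(1) ≈ 2.0000.
Sum = Σ Δx_i · f(x_i).
Sum ≈ 3.5284.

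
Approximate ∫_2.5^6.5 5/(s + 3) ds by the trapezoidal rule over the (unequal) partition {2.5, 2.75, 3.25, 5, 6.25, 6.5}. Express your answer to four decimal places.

2.7484

Subinterval widths: 0.25, 0.5, 1.75, 1.25, 0.25.
f(2.5) = 10/11, f(2.75) = 20/23, f(3.25) = 0.8, f(5) = 0.625, f(6.25) = 20/37, f(6.5) = 10/19.
On each subinterval the trapezoid contributes (Δs_i/2)·[f(s_{i-1}) + f(s_i)].
Sum ≈ 2.7484.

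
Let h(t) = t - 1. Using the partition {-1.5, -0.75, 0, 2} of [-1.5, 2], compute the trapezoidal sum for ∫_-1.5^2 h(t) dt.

-2.625

Subinterval widths: 0.75, 0.75, 2.
h(-1.5) = -2.5, h(-0.75) = -1.75, h(0) = -1, h(2) = 1.
On each subinterval the trapezoid contributes (Δt_i/2)·[h(t_{i-1}) + h(t_i)].
Sum = -2.625.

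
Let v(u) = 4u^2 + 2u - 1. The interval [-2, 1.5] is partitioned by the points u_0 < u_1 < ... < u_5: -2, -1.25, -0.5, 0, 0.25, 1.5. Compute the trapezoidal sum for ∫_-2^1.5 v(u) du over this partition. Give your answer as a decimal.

Subinterval widths: 0.75, 0.75, 0.5, 0.25, 1.25.
v(-2) = 11, v(-1.25) = 2.75, v(-0.5) = -1, v(0) = -1, v(0.25) = -0.25, v(1.5) = 11.
On each subinterval the trapezoid contributes (Δu_i/2)·[v(u_{i-1}) + v(u_i)].
Sum = 11.875.

11.875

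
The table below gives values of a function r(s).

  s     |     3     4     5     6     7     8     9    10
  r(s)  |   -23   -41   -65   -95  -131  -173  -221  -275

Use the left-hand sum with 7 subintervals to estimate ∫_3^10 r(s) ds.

-749

Δs = 1.
Sum = 1·[(-23) + (-41) + (-65) + (-95) + (-131) + (-173) + (-221)] = -749.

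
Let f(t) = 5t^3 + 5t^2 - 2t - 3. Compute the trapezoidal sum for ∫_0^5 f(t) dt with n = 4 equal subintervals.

Δt = (5 − 0)/4 = 1.25.
f(0) = -3, f(1.25) = 12.078125, f(2.5) = 101.375, f(3.75) = 323.484375, f(5) = 737.
T_4 = (Δt/2)·[f(t_0) + 2f(t_1) + 2f(t_2) + 2f(t_3) + f(t_4)].
Sum = 1004.921875.

1004.921875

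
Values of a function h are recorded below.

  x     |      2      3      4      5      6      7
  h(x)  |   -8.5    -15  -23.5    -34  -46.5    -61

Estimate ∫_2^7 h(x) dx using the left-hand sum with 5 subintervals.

-127.5

Δx = 1.
Sum = 1·[(-8.5) + (-15) + (-23.5) + (-34) + (-46.5)] = -127.5.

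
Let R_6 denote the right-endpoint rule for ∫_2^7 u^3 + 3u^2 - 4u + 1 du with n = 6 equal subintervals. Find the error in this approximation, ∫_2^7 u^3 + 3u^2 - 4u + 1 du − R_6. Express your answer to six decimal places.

-197.048611

Exact integral: ∫_2^7 f(u) du = 846.25.
R_6 ≈ 1043.29861111.
Error ≈ 846.25 − 1043.29861111 ≈ -197.048611.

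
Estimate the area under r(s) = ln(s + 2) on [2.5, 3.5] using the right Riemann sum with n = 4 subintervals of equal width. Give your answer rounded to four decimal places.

1.6326

Δs = (3.5 − 2.5)/4 = 0.25.
Right endpoints: 2.75, 3, 3.25, 3.5.
r(2.75) ≈ 1.5581, r(3) ≈ 1.6094, r(3.25) ≈ 1.6582, r(3.5) ≈ 1.7047.
Sum = Δs · [r(2.75) + r(3) + r(3.25) + r(3.5)].
Sum ≈ 1.6326.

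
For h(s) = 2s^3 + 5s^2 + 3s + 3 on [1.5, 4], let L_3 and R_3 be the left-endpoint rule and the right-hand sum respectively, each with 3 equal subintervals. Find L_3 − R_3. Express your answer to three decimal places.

-164.583

L_3 ≈ 178.56481.
R_3 ≈ 343.14815.
L_3 − R_3 ≈ -164.583.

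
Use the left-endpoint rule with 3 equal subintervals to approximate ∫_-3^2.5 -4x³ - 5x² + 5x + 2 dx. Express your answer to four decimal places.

87.3380

Δx = (2.5 − (-3))/3 = 11/6.
Left endpoints: -3, -7/6, 2/3.
f(-3) = 50, f(-7/6) = -463/108, f(2/3) = 52/27.
Sum = Δx · [f(-3) + f(-7/6) + f(2/3)].
Sum ≈ 87.3380.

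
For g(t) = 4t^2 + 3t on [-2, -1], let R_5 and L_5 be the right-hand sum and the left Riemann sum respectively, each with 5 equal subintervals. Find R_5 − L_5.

R_5 = 3.96.
L_5 = 5.76.
R_5 − L_5 = -1.8.

-1.8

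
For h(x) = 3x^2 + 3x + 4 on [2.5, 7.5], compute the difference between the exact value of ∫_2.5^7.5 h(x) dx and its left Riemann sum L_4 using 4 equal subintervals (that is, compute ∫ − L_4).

99.21875

Exact integral: ∫_2.5^7.5 h(x) dx = 501.25.
L_4 = 402.03125.
Error = 501.25 − 402.03125 = 99.21875.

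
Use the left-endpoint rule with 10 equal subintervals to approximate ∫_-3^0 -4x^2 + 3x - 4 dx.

Δx = (0 − (-3))/10 = 0.3.
Left endpoints: -3, -2.7, -2.4, -2.1, -1.8, -1.5, -1.2, -0.9, -0.6, -0.3.
f(-3) = -49, f(-2.7) = -41.26, f(-2.4) = -34.24, f(-2.1) = -27.94, f(-1.8) = -22.36, f(-1.5) = -17.5, f(-1.2) = -13.36, f(-0.9) = -9.94, f(-0.6) = -7.24, f(-0.3) = -5.26.
Sum = Δx · [f(-3) + f(-2.7) + f(-2.4) + ...].
Sum = -68.43.

-68.43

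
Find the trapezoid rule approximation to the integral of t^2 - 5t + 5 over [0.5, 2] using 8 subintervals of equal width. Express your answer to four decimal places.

0.7588

Δt = (2 − 0.5)/8 = 0.1875.
f(0.5) = 2.75, f(0.6875) = 2.03515625, f(0.875) = 1.390625, f(1.0625) = 0.81640625, f(1.25) = 0.3125, f(1.4375) = -0.12109375, f(1.625) = -0.484375, f(1.8125) = -0.77734375, f(2) = -1.
T_8 = (Δt/2)·[f(t_0) + 2f(t_1) + ... + 2f(t_{7}) + f(t_8)].
Sum ≈ 0.7588.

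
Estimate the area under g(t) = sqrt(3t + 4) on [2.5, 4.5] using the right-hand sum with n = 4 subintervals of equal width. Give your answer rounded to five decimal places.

Δt = (4.5 − 2.5)/4 = 0.5.
Right endpoints: 3, 3.5, 4, 4.5.
g(3) ≈ 3.60555, g(3.5) ≈ 3.80789, g(4) ≈ 4.00000, g(4.5) ≈ 4.18330.
Sum = Δt · [g(3) + g(3.5) + g(4) + g(4.5)].
Sum ≈ 7.79837.

7.79837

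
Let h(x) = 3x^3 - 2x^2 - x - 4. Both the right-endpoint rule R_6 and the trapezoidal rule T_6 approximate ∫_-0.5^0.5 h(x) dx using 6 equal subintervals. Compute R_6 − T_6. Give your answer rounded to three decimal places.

R_6 ≈ -4.19676.
T_6 ≈ -4.17593.
R_6 − T_6 ≈ -0.021.

-0.021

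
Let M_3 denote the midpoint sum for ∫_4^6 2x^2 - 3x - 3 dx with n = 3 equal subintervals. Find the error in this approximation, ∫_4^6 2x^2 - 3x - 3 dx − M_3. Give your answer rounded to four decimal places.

Exact integral: ∫_4^6 f(x) dx ≈ 65.333333.
M_3 ≈ 65.185185.
Error ≈ 65.333333 − 65.185185 ≈ 0.1481.

0.1481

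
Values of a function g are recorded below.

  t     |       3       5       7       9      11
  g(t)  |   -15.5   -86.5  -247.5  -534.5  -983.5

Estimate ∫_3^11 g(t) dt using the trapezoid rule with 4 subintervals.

-2736

Δt = 2.
T_4 = (2/2)·[(-15.5) + 2·(-86.5) + 2·(-247.5) + 2·(-534.5) + (-983.5)] = -2736.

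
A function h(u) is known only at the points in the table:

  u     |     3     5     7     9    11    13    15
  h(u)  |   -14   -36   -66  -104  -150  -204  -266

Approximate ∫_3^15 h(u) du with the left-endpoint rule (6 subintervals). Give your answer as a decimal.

Δu = 2.
Sum = 2·[(-14) + (-36) + (-66) + (-104) + (-150) + (-204)] = -1148.

-1148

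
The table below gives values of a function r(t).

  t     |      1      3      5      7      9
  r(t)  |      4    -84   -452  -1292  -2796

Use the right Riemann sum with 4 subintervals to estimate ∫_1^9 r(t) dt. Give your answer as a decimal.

-9248

Δt = 2.
Sum = 2·[(-84) + (-452) + (-1292) + (-2796)] = -9248.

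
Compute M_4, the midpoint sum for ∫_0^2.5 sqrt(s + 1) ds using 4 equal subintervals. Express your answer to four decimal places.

Δs = (2.5 − 0)/4 = 0.625.
Midpoints: 0.3125, 0.9375, 1.5625, 2.1875.
f(0.3125) ≈ 1.1456, f(0.9375) ≈ 1.3919, f(1.5625) ≈ 1.6008, f(2.1875) ≈ 1.7854.
Sum = Δs · [f(0.3125) + f(0.9375) + f(1.5625) + f(2.1875)].
Sum ≈ 3.7023.

3.7023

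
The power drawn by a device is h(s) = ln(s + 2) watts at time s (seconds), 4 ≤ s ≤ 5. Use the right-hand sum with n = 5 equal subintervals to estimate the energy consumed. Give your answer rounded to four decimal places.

Δs = (5 − 4)/5 = 0.2.
Right endpoints: 4.2, 4.4, 4.6, 4.8, 5.
h(4.2) ≈ 1.8245, h(4.4) ≈ 1.8563, h(4.6) ≈ 1.8871, h(4.8) ≈ 1.9169, h(5) ≈ 1.9459.
Sum = Δs · [h(4.2) + h(4.4) + h(4.6) + h(4.8) + h(5)].
Sum ≈ 1.8861.

1.8861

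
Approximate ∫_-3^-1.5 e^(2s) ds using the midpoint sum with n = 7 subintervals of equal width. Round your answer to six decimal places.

0.023474

Δs = (-1.5 − (-3))/7 = 3/14.
Midpoints: -81/28, -75/28, -69/28, -2.25, -57/28, -51/28, -45/28.
f(-81/28) ≈ 0.003071, f(-75/28) ≈ 0.004714, f(-69/28) ≈ 0.007237, f(-2.25) ≈ 0.011109, f(-57/28) ≈ 0.017053, f(-51/28) ≈ 0.026177, f(-45/28) ≈ 0.040184.
Sum = Δs · [f(-81/28) + f(-75/28) + f(-69/28) + ...].
Sum ≈ 0.023474.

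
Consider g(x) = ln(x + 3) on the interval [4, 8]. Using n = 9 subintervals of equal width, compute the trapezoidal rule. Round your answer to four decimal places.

8.7546

Δx = (8 − 4)/9 = 4/9.
g(4) ≈ 1.9459, g(40/9) ≈ 2.0075, g(44/9) ≈ 2.0655, g(16/3) ≈ 2.1203, g(52/9) ≈ 2.1722, g(56/9) ≈ 2.2216, g(20/3) ≈ 2.2687, g(64/9) ≈ 2.3136, g(68/9) ≈ 2.3567, g(8) ≈ 2.3979.
T_9 = (Δx/2)·[g(x_0) + 2g(x_1) + ... + 2g(x_{8}) + g(x_9)].
Sum ≈ 8.7546.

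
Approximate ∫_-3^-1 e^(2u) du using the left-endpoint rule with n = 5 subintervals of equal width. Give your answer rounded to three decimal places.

0.043

Δu = (-1 − (-3))/5 = 0.4.
Left endpoints: -3, -2.6, -2.2, -1.8, -1.4.
f(-3) ≈ 0.002, f(-2.6) ≈ 0.006, f(-2.2) ≈ 0.012, f(-1.8) ≈ 0.027, f(-1.4) ≈ 0.061.
Sum = Δu · [f(-3) + f(-2.6) + f(-2.2) + f(-1.8) + f(-1.4)].
Sum ≈ 0.043.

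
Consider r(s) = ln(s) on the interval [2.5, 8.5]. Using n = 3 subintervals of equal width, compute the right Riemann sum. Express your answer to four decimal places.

Δs = (8.5 − 2.5)/3 = 2.
Right endpoints: 4.5, 6.5, 8.5.
r(4.5) ≈ 1.5041, r(6.5) ≈ 1.8718, r(8.5) ≈ 2.1401.
Sum = Δs · [r(4.5) + r(6.5) + r(8.5)].
Sum ≈ 11.0319.

11.0319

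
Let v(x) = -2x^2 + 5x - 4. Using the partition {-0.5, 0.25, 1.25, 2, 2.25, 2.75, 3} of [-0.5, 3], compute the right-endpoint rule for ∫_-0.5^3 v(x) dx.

-9.6875

Subinterval widths: 0.75, 1, 0.75, 0.25, 0.5, 0.25.
Right endpoints: 0.25, 1.25, 2, 2.25, 2.75, 3.
v(0.25) = -2.875, v(1.25) = -0.875, v(2) = -2, v(2.25) = -2.875, v(2.75) = -5.375, v(3) = -7.
Sum = Σ Δx_i · v(x_i).
Sum = -9.6875.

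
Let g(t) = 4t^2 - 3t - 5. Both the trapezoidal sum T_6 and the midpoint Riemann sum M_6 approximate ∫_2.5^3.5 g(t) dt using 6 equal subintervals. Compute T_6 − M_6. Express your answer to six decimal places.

T_6 ≈ 22.35185185.
M_6 ≈ 22.32407407.
T_6 − M_6 ≈ 0.027778.

0.027778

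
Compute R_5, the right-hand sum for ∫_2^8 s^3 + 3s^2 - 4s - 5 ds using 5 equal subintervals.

Δs = (8 − 2)/5 = 1.2.
Right endpoints: 3.2, 4.4, 5.6, 6.8, 8.
f(3.2) = 45.688, f(4.4) = 120.664, f(5.6) = 242.296, f(6.8) = 420.952, f(8) = 667.
Sum = Δs · [f(3.2) + f(4.4) + f(5.6) + f(6.8) + f(8)].
Sum = 1795.92.

1795.92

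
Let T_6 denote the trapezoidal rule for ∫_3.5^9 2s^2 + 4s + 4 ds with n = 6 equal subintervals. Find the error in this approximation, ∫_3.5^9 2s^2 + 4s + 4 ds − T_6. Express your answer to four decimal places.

Exact integral: ∫_3.5^9 f(s) ds ≈ 616.916667.
T_6 ≈ 618.457176.
Error ≈ 616.916667 − 618.457176 ≈ -1.5405.

-1.5405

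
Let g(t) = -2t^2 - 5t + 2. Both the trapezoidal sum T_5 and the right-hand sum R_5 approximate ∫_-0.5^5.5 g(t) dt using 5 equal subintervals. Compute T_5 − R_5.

T_5 = -176.88.
R_5 = -230.88.
T_5 − R_5 = 54.

54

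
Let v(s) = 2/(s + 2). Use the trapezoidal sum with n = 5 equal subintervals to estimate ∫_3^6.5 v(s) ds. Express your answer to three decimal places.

Δs = (6.5 − 3)/5 = 0.7.
v(3) = 0.4, v(3.7) = 20/57, v(4.4) = 0.3125, v(5.1) = 20/71, v(5.8) = 10/39, v(6.5) = 4/17.
T_5 = (Δs/2)·[v(s_0) + 2v(s_1) + ... + 2v(s_{4}) + v(s_5)].
Sum ≈ 1.063.

1.063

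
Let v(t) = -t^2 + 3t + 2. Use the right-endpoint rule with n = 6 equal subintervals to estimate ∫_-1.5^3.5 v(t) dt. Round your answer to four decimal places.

Δt = (3.5 − (-1.5))/6 = 5/6.
Right endpoints: -2/3, 1/6, 1, 11/6, 8/3, 3.5.
v(-2/3) = -4/9, v(1/6) = 89/36, v(1) = 4, v(11/6) = 149/36, v(8/3) = 26/9, v(3.5) = 0.25.
Sum = Δt · [v(-2/3) + v(1/6) + v(1) + ...].
Sum ≈ 11.0880.

11.0880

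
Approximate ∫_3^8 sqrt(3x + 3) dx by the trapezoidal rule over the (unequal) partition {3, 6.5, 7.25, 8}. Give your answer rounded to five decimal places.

21.82170

Subinterval widths: 3.5, 0.75, 0.75.
f(3) ≈ 3.46410, f(6.5) ≈ 4.74342, f(7.25) ≈ 4.97494, f(8) ≈ 5.19615.
On each subinterval the trapezoid contributes (Δx_i/2)·[f(x_{i-1}) + f(x_i)].
Sum ≈ 21.82170.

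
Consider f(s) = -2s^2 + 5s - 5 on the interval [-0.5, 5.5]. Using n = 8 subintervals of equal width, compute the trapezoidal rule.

-67.125

Δs = (5.5 − (-0.5))/8 = 0.75.
f(-0.5) = -8, f(0.25) = -3.875, f(1) = -2, f(1.75) = -2.375, f(2.5) = -5, f(3.25) = -9.875, f(4) = -17, f(4.75) = -26.375, f(5.5) = -38.
T_8 = (Δs/2)·[f(s_0) + 2f(s_1) + ... + 2f(s_{7}) + f(s_8)].
Sum = -67.125.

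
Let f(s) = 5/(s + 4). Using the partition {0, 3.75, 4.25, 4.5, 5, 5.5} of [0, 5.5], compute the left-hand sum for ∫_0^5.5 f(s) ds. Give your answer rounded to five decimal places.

5.73349

Subinterval widths: 3.75, 0.5, 0.25, 0.5, 0.5.
Left endpoints: 0, 3.75, 4.25, 4.5, 5.
f(0) = 1.25, f(3.75) = 20/31, f(4.25) = 20/33, f(4.5) = 10/17, f(5) = 5/9.
Sum = Σ Δs_i · f(s_i).
Sum ≈ 5.73349.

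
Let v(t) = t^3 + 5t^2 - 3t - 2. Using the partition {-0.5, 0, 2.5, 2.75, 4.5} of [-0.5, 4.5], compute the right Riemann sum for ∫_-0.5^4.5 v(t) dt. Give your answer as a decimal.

Subinterval widths: 0.5, 2.5, 0.25, 1.75.
Right endpoints: 0, 2.5, 2.75, 4.5.
v(0) = -2, v(2.5) = 37.375, v(2.75) = 48.359375, v(4.5) = 176.875.
Sum = Σ Δt_i · v(t_i).
Sum = 414.05859375.

414.05859375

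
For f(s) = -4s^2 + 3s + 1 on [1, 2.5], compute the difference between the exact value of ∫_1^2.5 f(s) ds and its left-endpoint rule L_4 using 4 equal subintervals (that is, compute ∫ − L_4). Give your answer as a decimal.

Exact integral: ∫_1^2.5 f(s) ds = -10.125.
L_4 = -7.171875.
Error = -10.125 − (-7.171875) = -2.953125.

-2.953125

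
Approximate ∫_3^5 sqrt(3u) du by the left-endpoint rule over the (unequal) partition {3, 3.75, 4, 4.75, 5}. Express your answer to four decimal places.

6.6303

Subinterval widths: 0.75, 0.25, 0.75, 0.25.
Left endpoints: 3, 3.75, 4, 4.75.
f(3) ≈ 3.0000, f(3.75) ≈ 3.3541, f(4) ≈ 3.4641, f(4.75) ≈ 3.7749.
Sum = Σ Δu_i · f(u_i).
Sum ≈ 6.6303.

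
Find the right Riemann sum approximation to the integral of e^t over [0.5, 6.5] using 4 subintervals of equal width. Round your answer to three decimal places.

Δt = (6.5 − 0.5)/4 = 1.5.
Right endpoints: 2, 3.5, 5, 6.5.
f(2) ≈ 7.389, f(3.5) ≈ 33.115, f(5) ≈ 148.413, f(6.5) ≈ 665.142.
Sum = Δt · [f(2) + f(3.5) + f(5) + f(6.5)].
Sum ≈ 1281.089.

1281.089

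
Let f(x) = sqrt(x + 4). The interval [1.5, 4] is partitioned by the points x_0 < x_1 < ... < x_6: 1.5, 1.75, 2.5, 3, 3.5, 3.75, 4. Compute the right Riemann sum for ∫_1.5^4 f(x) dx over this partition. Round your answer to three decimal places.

6.607

Subinterval widths: 0.25, 0.75, 0.5, 0.5, 0.25, 0.25.
Right endpoints: 1.75, 2.5, 3, 3.5, 3.75, 4.
f(1.75) ≈ 2.398, f(2.5) ≈ 2.550, f(3) ≈ 2.646, f(3.5) ≈ 2.739, f(3.75) ≈ 2.784, f(4) ≈ 2.828.
Sum = Σ Δx_i · f(x_i).
Sum ≈ 6.607.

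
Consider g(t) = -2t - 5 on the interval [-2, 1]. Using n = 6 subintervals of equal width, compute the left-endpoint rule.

Δt = (1 − (-2))/6 = 0.5.
Left endpoints: -2, -1.5, -1, -0.5, 0, 0.5.
g(-2) = -1, g(-1.5) = -2, g(-1) = -3, g(-0.5) = -4, g(0) = -5, g(0.5) = -6.
Sum = Δt · [g(-2) + g(-1.5) + g(-1) + ...].
Sum = -10.5.

-10.5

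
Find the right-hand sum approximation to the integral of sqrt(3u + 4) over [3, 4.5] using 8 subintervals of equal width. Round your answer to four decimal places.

5.9063

Δu = (4.5 − 3)/8 = 0.1875.
Right endpoints: 3.1875, 3.375, 3.5625, 3.75, 3.9375, 4.125, 4.3125, 4.5.
f(3.1875) ≈ 3.6827, f(3.375) ≈ 3.7583, f(3.5625) ≈ 3.8324, f(3.75) ≈ 3.9051, f(3.9375) ≈ 3.9765, f(4.125) ≈ 4.0466, f(4.3125) ≈ 4.1155, f(4.5) ≈ 4.1833.
Sum = Δu · [f(3.1875) + f(3.375) + f(3.5625) + ...].
Sum ≈ 5.9063.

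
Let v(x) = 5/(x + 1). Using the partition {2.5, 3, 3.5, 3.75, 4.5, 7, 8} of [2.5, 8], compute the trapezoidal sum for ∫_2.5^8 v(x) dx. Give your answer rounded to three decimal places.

Subinterval widths: 0.5, 0.5, 0.25, 0.75, 2.5, 1.
v(2.5) = 10/7, v(3) = 1.25, v(3.5) = 10/9, v(3.75) = 20/19, v(4.5) = 10/11, v(7) = 0.625, v(8) = 5/9.
On each subinterval the trapezoid contributes (Δx_i/2)·[v(x_{i-1}) + v(x_i)].
Sum ≈ 4.774.

4.774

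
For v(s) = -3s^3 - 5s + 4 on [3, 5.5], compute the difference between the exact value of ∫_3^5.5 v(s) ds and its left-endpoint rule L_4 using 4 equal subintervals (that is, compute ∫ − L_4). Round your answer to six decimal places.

Exact integral: ∫_3^5.5 v(s) ds = -668.671875.
L_4 ≈ -540.32714844.
Error ≈ -668.671875 − (-540.32714844) ≈ -128.344727.

-128.344727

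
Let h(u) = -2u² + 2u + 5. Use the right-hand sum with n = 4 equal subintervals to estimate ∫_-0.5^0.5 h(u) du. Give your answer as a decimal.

5.0625

Δu = (0.5 − (-0.5))/4 = 0.25.
Right endpoints: -0.25, 0, 0.25, 0.5.
h(-0.25) = 4.375, h(0) = 5, h(0.25) = 5.375, h(0.5) = 5.5.
Sum = Δu · [h(-0.25) + h(0) + h(0.25) + h(0.5)].
Sum = 5.0625.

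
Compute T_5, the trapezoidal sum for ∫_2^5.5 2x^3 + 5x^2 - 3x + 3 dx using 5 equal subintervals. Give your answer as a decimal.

692.475

Δx = (5.5 − 2)/5 = 0.7.
f(2) = 33, f(2.7) = 70.716, f(3.4) = 129.208, f(4.1) = 212.592, f(4.8) = 324.984, f(5.5) = 470.5.
T_5 = (Δx/2)·[f(x_0) + 2f(x_1) + ... + 2f(x_{4}) + f(x_5)].
Sum = 692.475.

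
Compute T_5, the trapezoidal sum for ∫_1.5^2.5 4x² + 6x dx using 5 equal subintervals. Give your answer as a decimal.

Δx = (2.5 − 1.5)/5 = 0.2.
f(1.5) = 18, f(1.7) = 21.76, f(1.9) = 25.84, f(2.1) = 30.24, f(2.3) = 34.96, f(2.5) = 40.
T_5 = (Δx/2)·[f(x_0) + 2f(x_1) + ... + 2f(x_{4}) + f(x_5)].
Sum = 28.36.

28.36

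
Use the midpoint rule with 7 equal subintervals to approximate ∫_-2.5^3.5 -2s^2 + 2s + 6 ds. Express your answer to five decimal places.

Δs = (3.5 − (-2.5))/7 = 6/7.
Midpoints: -29/14, -17/14, -5/14, 0.5, 19/14, 31/14, 43/14.
f(-29/14) = -659/98, f(-17/14) = 61/98, f(-5/14) = 493/98, f(0.5) = 6.5, f(19/14) = 493/98, f(31/14) = 61/98, f(43/14) = -659/98.
Sum = Δs · [f(-29/14) + f(-17/14) + f(-5/14) + ...].
Sum ≈ 3.73469.

3.73469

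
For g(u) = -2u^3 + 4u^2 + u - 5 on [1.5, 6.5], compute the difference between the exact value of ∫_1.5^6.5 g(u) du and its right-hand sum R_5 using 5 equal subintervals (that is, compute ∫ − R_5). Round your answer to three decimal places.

205.417

Exact integral: ∫_1.5^6.5 g(u) du ≈ -533.33333.
R_5 = -738.75.
Error ≈ -533.33333 − (-738.75) ≈ 205.417.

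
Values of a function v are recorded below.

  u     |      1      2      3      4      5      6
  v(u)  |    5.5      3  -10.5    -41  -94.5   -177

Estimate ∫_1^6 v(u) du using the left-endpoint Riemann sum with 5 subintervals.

-137.5

Δu = 1.
Sum = 1·[5.5 + 3 + (-10.5) + (-41) + (-94.5)] = -137.5.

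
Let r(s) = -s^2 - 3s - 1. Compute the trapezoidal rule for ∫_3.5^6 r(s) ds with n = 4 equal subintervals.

Δs = (6 − 3.5)/4 = 0.625.
r(3.5) = -23.75, r(4.125) = -30.390625, r(4.75) = -37.8125, r(5.375) = -46.015625, r(6) = -55.
T_4 = (Δs/2)·[r(s_0) + 2r(s_1) + 2r(s_2) + 2r(s_3) + r(s_4)].
Sum = -95.99609375.

-95.99609375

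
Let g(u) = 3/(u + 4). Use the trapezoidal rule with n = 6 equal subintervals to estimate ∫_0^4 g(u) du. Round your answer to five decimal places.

Δu = (4 − 0)/6 = 2/3.
g(0) = 0.75, g(2/3) = 9/14, g(4/3) = 0.5625, g(2) = 0.5, g(8/3) = 0.45, g(10/3) = 9/22, g(4) = 0.375.
T_6 = (Δu/2)·[g(u_0) + 2g(u_1) + ... + 2g(u_{5}) + g(u_6)].
Sum ≈ 2.08463.

2.08463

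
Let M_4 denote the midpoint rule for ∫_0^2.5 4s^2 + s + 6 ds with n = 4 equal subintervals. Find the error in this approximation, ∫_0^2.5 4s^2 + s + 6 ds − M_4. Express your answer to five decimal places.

Exact integral: ∫_0^2.5 f(s) ds ≈ 38.9583333.
M_4 = 38.6328125.
Error ≈ 38.9583333 − 38.6328125 ≈ 0.32552.

0.32552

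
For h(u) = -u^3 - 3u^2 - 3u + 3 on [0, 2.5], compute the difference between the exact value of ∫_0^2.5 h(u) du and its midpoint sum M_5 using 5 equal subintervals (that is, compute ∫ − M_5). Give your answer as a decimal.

-0.3515625

Exact integral: ∫_0^2.5 h(u) du = -27.265625.
M_5 = -26.9140625.
Error = -27.265625 − (-26.9140625) = -0.3515625.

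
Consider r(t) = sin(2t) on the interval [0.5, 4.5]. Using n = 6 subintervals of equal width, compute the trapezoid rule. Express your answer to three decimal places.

0.615

Δt = (4.5 − 0.5)/6 = 2/3.
r(0.5) ≈ 0.841, r(7/6) ≈ 0.723, r(11/6) ≈ -0.501, r(2.5) ≈ -0.959, r(19/6) ≈ 0.050, r(23/6) ≈ 0.983, r(4.5) ≈ 0.412.
T_6 = (Δt/2)·[r(t_0) + 2r(t_1) + ... + 2r(t_{5}) + r(t_6)].
Sum ≈ 0.615.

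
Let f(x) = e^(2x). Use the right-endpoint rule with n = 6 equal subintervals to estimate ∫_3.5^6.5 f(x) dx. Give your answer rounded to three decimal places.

349076.416

Δx = (6.5 − 3.5)/6 = 0.5.
Right endpoints: 4, 4.5, 5, 5.5, 6, 6.5.
f(4) ≈ 2980.958, f(4.5) ≈ 8103.084, f(5) ≈ 22026.466, f(5.5) ≈ 59874.142, f(6) ≈ 162754.791, f(6.5) ≈ 442413.392.
Sum = Δx · [f(4) + f(4.5) + f(5) + ...].
Sum ≈ 349076.416.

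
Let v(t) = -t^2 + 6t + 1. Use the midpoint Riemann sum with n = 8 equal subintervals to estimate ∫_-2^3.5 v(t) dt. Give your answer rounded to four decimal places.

13.5083

Δt = (3.5 − (-2))/8 = 0.6875.
Midpoints: -1.65625, -0.96875, -0.28125, 0.40625, 1.09375, 1.78125, 2.46875, 3.15625.
v(-1.65625) = -11961/1024, v(-0.96875) = -5889/1024, v(-0.28125) = -785/1024, v(0.40625) = 3351/1024, v(1.09375) = 6519/1024, v(1.78125) = 8719/1024, v(2.46875) = 9951/1024, v(3.15625) = 10215/1024.
Sum = Δt · [v(-1.65625) + v(-0.96875) + v(-0.28125) + ...].
Sum ≈ 13.5083.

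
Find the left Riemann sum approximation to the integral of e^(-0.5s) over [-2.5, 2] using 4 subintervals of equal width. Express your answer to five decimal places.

8.16511

Δs = (2 − (-2.5))/4 = 1.125.
Left endpoints: -2.5, -1.375, -0.25, 0.875.
f(-2.5) ≈ 3.49034, f(-1.375) ≈ 1.98874, f(-0.25) ≈ 1.13315, f(0.875) ≈ 0.64565.
Sum = Δs · [f(-2.5) + f(-1.375) + f(-0.25) + f(0.875)].
Sum ≈ 8.16511.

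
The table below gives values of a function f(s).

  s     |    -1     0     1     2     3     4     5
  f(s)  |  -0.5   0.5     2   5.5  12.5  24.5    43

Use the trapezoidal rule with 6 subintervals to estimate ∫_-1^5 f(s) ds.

Δs = 1.
T_6 = (1/2)·[(-0.5) + 2·0.5 + 2·2 + 2·5.5 + 2·12.5 + 2·24.5 + 43] = 66.25.

66.25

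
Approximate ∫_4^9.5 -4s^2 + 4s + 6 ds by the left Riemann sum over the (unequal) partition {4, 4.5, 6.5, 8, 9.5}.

-667.5

Subinterval widths: 0.5, 2, 1.5, 1.5.
Left endpoints: 4, 4.5, 6.5, 8.
f(4) = -42, f(4.5) = -57, f(6.5) = -137, f(8) = -218.
Sum = Σ Δs_i · f(s_i).
Sum = -667.5.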